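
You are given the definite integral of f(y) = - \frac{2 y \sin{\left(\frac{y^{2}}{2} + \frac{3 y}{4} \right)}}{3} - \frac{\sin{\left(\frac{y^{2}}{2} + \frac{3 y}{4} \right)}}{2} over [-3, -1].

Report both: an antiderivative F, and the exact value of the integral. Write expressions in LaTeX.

f matches the chain-rule pattern g'(h)*h' with inner function h(y) = \frac{y^{2}}{2} + \frac{3 y}{4}; substituting u = h(y) collapses the integral.
F(y) = \frac{2 \cos{\left(\frac{y^{2}}{2} + \frac{3 y}{4} \right)}}{3} is an antiderivative of f.
Check: d/dy[\frac{2 \cos{\left(\frac{y^{2}}{2} + \frac{3 y}{4} \right)}}{3}] = - \frac{2 y \sin{\left(\frac{y^{2}}{2} + \frac{3 y}{4} \right)}}{3} - \frac{\sin{\left(\frac{y^{2}}{2} + \frac{3 y}{4} \right)}}{2} = f(y).
F(-1) = \frac{2 \cos{\left(\frac{1}{4} \right)}}{3}; F(-3) = \frac{2 \cos{\left(\frac{9}{4} \right)}}{3}.
Integral = F(-1) - F(-3) = - \frac{2 \cos{\left(\frac{9}{4} \right)}}{3} + \frac{2 \cos{\left(\frac{1}{4} \right)}}{3}.

Antiderivative: F(y) = \frac{2 \cos{\left(\frac{y^{2}}{2} + \frac{3 y}{4} \right)}}{3}; value = - \frac{2 \cos{\left(\frac{9}{4} \right)}}{3} + \frac{2 \cos{\left(\frac{1}{4} \right)}}{3}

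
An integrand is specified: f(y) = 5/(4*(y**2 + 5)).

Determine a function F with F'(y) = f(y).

Since d/dy undoes antidifferentiation here, F'(y) = f(y) is required of F(y).
Check: d/dy[sqrt(5)*atan(sqrt(5)*y/5)/4] = 5/(4*y**2 + 20), which equals f(y).

An antiderivative is F(y) = sqrt(5)*atan(sqrt(5)*y/5)/4.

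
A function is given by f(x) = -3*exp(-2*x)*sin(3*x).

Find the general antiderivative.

Differentiate the proposed F(x) back; it has to land on f(x) exactly.
Check: d/dx[3*(2*sin(3*x) + 3*cos(3*x))*exp(-2*x)/13] = -3*exp(-2*x)*sin(3*x) = f(x).

F(x) = 3*(2*sin(3*x) + 3*cos(3*x))*exp(-2*x)/13 + C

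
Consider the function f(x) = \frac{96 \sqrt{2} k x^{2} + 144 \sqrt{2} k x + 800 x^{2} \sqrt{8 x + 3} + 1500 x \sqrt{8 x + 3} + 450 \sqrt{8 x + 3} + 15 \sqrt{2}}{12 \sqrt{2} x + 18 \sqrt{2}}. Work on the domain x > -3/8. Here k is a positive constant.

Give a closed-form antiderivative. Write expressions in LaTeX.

An antiderivative is F(x) = \frac{\sqrt{2} \left(48 \sqrt{2} k x^{2} + 320 x^{2} \sqrt{8 x + 3} + 240 x \sqrt{8 x + 3} + 45 \sqrt{8 x + 3} + 15 \sqrt{2} \log{\left(2 x + 3 \right)}\right)}{24}.

Recover f(x) by differentiating a candidate F(x); any mismatch rules it out.
Check: d/dx[\frac{\sqrt{2} \left(48 \sqrt{2} k x^{2} + 320 x^{2} \sqrt{8 x + 3} + 240 x \sqrt{8 x + 3} + 45 \sqrt{8 x + 3} + 15 \sqrt{2} \log{\left(2 x + 3 \right)}\right)}{24}] = \frac{96 k x^{2} \sqrt{8 x + 3} + 144 k x \sqrt{8 x + 3} + 3200 \sqrt{2} x^{3} + 7200 \sqrt{2} x^{2} + 4050 \sqrt{2} x + 15 \sqrt{8 x + 3} + 675 \sqrt{2}}{12 x \sqrt{8 x + 3} + 18 \sqrt{8 x + 3}}, which equals f(x).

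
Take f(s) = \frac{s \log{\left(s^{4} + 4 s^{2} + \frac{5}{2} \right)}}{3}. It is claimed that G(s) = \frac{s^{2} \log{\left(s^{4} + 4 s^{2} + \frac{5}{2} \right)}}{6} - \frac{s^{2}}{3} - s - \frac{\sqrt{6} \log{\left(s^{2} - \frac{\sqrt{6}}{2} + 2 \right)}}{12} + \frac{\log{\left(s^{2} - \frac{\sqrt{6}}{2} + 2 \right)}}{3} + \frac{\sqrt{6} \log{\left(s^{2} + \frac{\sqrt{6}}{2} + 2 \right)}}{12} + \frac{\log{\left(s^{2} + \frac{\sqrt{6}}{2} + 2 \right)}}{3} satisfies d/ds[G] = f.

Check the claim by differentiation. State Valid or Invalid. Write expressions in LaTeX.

d/ds[G] = \frac{s \log{\left(s^{4} + 4 s^{2} + \frac{5}{2} \right)}}{3} - 1
d/ds[G] - f(s) = -1 != 0.

Invalid: d/ds[G] - f = -1, which is not 0.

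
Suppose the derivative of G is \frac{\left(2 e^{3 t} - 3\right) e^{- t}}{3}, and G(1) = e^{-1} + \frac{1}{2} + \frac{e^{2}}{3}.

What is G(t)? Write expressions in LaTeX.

Differentiate the proposed G(t) back; it has to land on the given G'(t).
A general antiderivative is \frac{e^{2 t}}{3} + e^{- t} + C.
The condition gives C = e^{-1} + \frac{1}{2} + \frac{e^{2}}{3} - (e^{-1} + \frac{e^{2}}{3}) = \frac{1}{2}.
So G(t) = \frac{\left(2 e^{3 t} + 3 e^{t} + 6\right) e^{- t}}{6}.
Check: d/dt[\frac{\left(2 e^{3 t} + 3 e^{t} + 6\right) e^{- t}}{6}] = \frac{\left(2 e^{3 t} - 3\right) e^{- t}}{3} = G'(t).

G(t) = \frac{\left(2 e^{3 t} + 3 e^{t} + 6\right) e^{- t}}{6}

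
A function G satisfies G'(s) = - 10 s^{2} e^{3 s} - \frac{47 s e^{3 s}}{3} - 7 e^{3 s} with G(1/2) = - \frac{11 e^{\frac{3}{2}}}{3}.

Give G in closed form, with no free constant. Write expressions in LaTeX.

G(s) = - \frac{10 s^{2} e^{3 s}}{3} - 3 s e^{3 s} - \frac{4 e^{3 s}}{3}

Recognize the product-rule pattern: G'(s) = u'v + uv' with u = - \frac{10 s^{2}}{3} - 3 s - \frac{4}{3}, v = e^{3 s}, so integration by parts undoes it.
A general antiderivative is 2 \left(- \frac{5 s^{2}}{3} - \frac{3 s}{2} - \frac{2}{3}\right) e^{3 s} + C.
The condition gives C = - \frac{11 e^{\frac{3}{2}}}{3} - (- \frac{11 e^{\frac{3}{2}}}{3}) = 0.
So G(s) = - \frac{10 s^{2} e^{3 s}}{3} - 3 s e^{3 s} - \frac{4 e^{3 s}}{3}.
Check: d/ds[- \frac{10 s^{2} e^{3 s}}{3} - 3 s e^{3 s} - \frac{4 e^{3 s}}{3}] = - 10 s^{2} e^{3 s} - \frac{47 s e^{3 s}}{3} - 7 e^{3 s} = G'(s).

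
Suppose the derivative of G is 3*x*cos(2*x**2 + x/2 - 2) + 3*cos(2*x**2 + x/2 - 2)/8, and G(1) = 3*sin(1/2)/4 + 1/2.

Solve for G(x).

The substitution u = 2*x**2 + x/2 - 2 works: G'(x) is exactly (dG/du)*(du/dx) for that inner function.
A general antiderivative is 3*sin(2*x**2 + x/2 - 2)/4 + C.
The condition gives C = 3*sin(1/2)/4 + 1/2 - (3*sin(1/2)/4) = 1/2.
So G(x) = (3*sin(2*x**2 + x/2 - 2) + 2)/4.
Check: d/dx[(3*sin(2*x**2 + x/2 - 2) + 2)/4] = 3*x*cos(2*x**2 + x/2 - 2) + 3*cos(2*x**2 + x/2 - 2)/8 = G'(x).

G(x) = (3*sin(2*x**2 + x/2 - 2) + 2)/4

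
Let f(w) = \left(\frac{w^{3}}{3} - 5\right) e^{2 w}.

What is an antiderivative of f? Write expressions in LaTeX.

Recognize the product-rule pattern: f = u'v + uv' with u = \frac{w^{3}}{6} - \frac{w^{2}}{4} + \frac{w}{4} - \frac{21}{8}, v = e^{2 w}, so integration by parts undoes it.
Check: d/dw[\frac{\left(4 w^{3} - 6 w^{2} + 6 w - 63\right) e^{2 w}}{24}] = \frac{w^{3} e^{2 w}}{3} - 5 e^{2 w}, which equals f(w).

An antiderivative is F(w) = \frac{\left(4 w^{3} - 6 w^{2} + 6 w - 63\right) e^{2 w}}{24}.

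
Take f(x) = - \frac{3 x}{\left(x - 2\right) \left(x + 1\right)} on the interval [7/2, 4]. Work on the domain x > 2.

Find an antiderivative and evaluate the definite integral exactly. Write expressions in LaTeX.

Antiderivative: F(x) = - 2 \log{\left(x - 2 \right)} - \log{\left(x + 1 \right)}; value = - \log{\left(5 \right)} - 2 \log{\left(2 \right)} + 2 \log{\left(\frac{3}{2} \right)} + \log{\left(\frac{9}{2} \right)}

Factor the denominator (\left(x - 2\right) \left(x + 1\right)) and decompose: f = - \frac{1}{x + 1} - \frac{2}{x - 2}; each piece integrates to a log, atan, or power term.
F(x) = - 2 \log{\left(x - 2 \right)} - \log{\left(x + 1 \right)} is an antiderivative of f.
Check: d/dx[- 2 \log{\left(x - 2 \right)} - \log{\left(x + 1 \right)}] = - \frac{3 x}{x^{2} - x - 2}, which equals f(x).
F(4) = - \log{\left(5 \right)} - 2 \log{\left(2 \right)}; F(7/2) = - \log{\left(\frac{9}{2} \right)} - 2 \log{\left(\frac{3}{2} \right)}.
Integral = F(4) - F(7/2) = - \log{\left(5 \right)} - 2 \log{\left(2 \right)} + 2 \log{\left(\frac{3}{2} \right)} + \log{\left(\frac{9}{2} \right)}.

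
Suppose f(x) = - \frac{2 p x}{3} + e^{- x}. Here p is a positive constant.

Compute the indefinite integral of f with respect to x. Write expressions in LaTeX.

The integrand splits into summands that can be handled one at a time.
Check: d/dx[- \frac{p x^{2}}{3} - e^{- x}] = \frac{\left(- 2 p x e^{x} + 3\right) e^{- x}}{3}, which equals f(x).

F(x) = - \frac{p x^{2}}{3} - e^{- x} + C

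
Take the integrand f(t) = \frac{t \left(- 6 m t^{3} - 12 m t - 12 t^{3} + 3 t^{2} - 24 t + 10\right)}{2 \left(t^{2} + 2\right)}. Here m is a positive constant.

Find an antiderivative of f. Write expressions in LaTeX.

An antiderivative is F(t) = - \frac{4 m t^{3} + 8 t^{3} - 3 t^{2} - 4 \log{\left(\frac{3 t^{2}}{2} + 3 \right)} - 6}{4}.

For F(t) to be correct the identity F'(t) - f(t) = 0 must hold.
Check: d/dt[- \frac{4 m t^{3} + 8 t^{3} - 3 t^{2} - 4 \log{\left(\frac{3 t^{2}}{2} + 3 \right)} - 6}{4}] = \frac{- 6 m t^{4} - 12 m t^{2} - 12 t^{4} + 3 t^{3} - 24 t^{2} + 10 t}{2 t^{2} + 4}, which equals f(t).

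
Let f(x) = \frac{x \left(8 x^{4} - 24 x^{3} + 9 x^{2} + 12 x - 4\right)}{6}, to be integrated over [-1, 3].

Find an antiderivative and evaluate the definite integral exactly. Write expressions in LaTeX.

Antiderivative: F(x) = \frac{2 x^{6}}{9} - \frac{4 x^{5}}{5} + \frac{3 x^{4}}{8} + \frac{2 x^{3}}{3} - \frac{x^{2}}{3}; value = \frac{566}{45}

A first test for any F(x): its x-derivative must equal f(x) identically.
F(x) = \frac{2 x^{6}}{9} - \frac{4 x^{5}}{5} + \frac{3 x^{4}}{8} + \frac{2 x^{3}}{3} - \frac{x^{2}}{3} is an antiderivative of f.
Check: d/dx[\frac{2 x^{6}}{9} - \frac{4 x^{5}}{5} + \frac{3 x^{4}}{8} + \frac{2 x^{3}}{3} - \frac{x^{2}}{3}] = \frac{4 x^{5}}{3} - 4 x^{4} + \frac{3 x^{3}}{2} + 2 x^{2} - \frac{2 x}{3}, which equals f(x).
F(3) = \frac{519}{40}; F(-1) = \frac{143}{360}.
Integral = F(3) - F(-1) = \frac{566}{45}.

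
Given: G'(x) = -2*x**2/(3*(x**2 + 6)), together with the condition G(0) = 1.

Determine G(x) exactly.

G(x) = -2*x/3 + 2*sqrt(6)*atan(sqrt(6)*x/6)/3 + 1

Since d/dx undoes antidifferentiation here, G(x) must give back the stated G'(x).
A general antiderivative is -2*x/3 + 2*sqrt(6)*atan(sqrt(6)*x/6)/3 + C.
The condition gives C = 1 - (0) = 1.
So G(x) = -2*x/3 + 2*sqrt(6)*atan(sqrt(6)*x/6)/3 + 1.
Check: d/dx[-2*x/3 + 2*sqrt(6)*atan(sqrt(6)*x/6)/3 + 1] = -2*x**2/(3*x**2 + 18), which equals G'(x).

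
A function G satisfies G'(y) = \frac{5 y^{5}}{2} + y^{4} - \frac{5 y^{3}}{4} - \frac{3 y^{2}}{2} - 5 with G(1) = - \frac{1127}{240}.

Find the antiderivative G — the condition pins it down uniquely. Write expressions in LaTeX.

G(y) = \frac{100 y^{6} + 48 y^{5} - 75 y^{4} - 120 y^{3} - 1200 y + 120}{240}

The integrand splits into summands that can be handled one at a time.
A general antiderivative is \frac{5 y^{6}}{12} + \frac{y^{5}}{5} - \frac{5 y^{4}}{16} - \frac{y^{3}}{2} - 5 y + C.
The condition gives C = - \frac{1127}{240} - (- \frac{1247}{240}) = \frac{1}{2}.
So G(y) = \frac{100 y^{6} + 48 y^{5} - 75 y^{4} - 120 y^{3} - 1200 y + 120}{240}.
Check: d/dy[\frac{100 y^{6} + 48 y^{5} - 75 y^{4} - 120 y^{3} - 1200 y + 120}{240}] = \frac{5 y^{5}}{2} + y^{4} - \frac{5 y^{3}}{4} - \frac{3 y^{2}}{2} - 5 = G'(y).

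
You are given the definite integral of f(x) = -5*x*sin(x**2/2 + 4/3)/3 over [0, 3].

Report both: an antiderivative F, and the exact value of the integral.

f matches the chain-rule pattern g'(h)*h' with inner function h(x) = x**2/2 + 4/3; substituting u = h(x) collapses the integral.
F(x) = 5*cos(x**2/2 + 4/3)/3 is an antiderivative of f.
Check: d/dx[5*cos(x**2/2 + 4/3)/3] = -5*x*sin(x**2/2 + 4/3)/3 = f(x).
F(3) = 5*cos(35/6)/3; F(0) = 5*cos(4/3)/3.
Integral = F(3) - F(0) = -5*cos(4/3)/3 + 5*cos(35/6)/3.

Antiderivative: F(x) = 5*cos(x**2/2 + 4/3)/3; value = -5*cos(4/3)/3 + 5*cos(35/6)/3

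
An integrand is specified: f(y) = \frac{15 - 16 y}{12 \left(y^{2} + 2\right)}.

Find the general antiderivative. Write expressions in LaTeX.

F(y) = - \frac{2 \log{\left(y^{2} + 2 \right)}}{3} + \frac{5 \sqrt{2} \operatorname{atan}{\left(\frac{\sqrt{2} y}{2} \right)}}{8} + C

A candidate is checked by its d/dy: the result must match f(y).
Check: d/dy[- \frac{2 \log{\left(y^{2} + 2 \right)}}{3} + \frac{5 \sqrt{2} \operatorname{atan}{\left(\frac{\sqrt{2} y}{2} \right)}}{8}] = \frac{15 - 16 y}{12 y^{2} + 24}, which equals f(y).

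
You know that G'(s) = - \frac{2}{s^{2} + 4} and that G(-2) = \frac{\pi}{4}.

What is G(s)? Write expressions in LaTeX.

G(s) = - \operatorname{atan}{\left(\frac{s}{2} \right)}

The proposed G(s) is checked by its d/ds: the result must match the given G'(s).
A general antiderivative is - \operatorname{atan}{\left(\frac{s}{2} \right)} + C.
The condition gives C = \frac{\pi}{4} - (\frac{\pi}{4}) = 0.
So G(s) = - \operatorname{atan}{\left(\frac{s}{2} \right)}.
Check: d/ds[- \operatorname{atan}{\left(\frac{s}{2} \right)}] = - \frac{2}{s^{2} + 4} = G'(s).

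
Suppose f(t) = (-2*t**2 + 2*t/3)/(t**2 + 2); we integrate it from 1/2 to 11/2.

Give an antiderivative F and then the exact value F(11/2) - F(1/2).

Differentiate the proposed F(t) back; it has to land on f(t) exactly.
F(t) = -2*t + log(t**2 + 2)/3 + 2*sqrt(2)*atan(sqrt(2)*t/2) is an antiderivative of f.
Check: d/dt[-2*t + log(t**2 + 2)/3 + 2*sqrt(2)*atan(sqrt(2)*t/2)] = (-6*t**2 + 2*t)/(3*t**2 + 6), which equals f(t).
F(11/2) = -11 + log(129/4)/3 + 2*sqrt(2)*atan(11*sqrt(2)/4); F(1/2) = -1 + log(9/4)/3 + 2*sqrt(2)*atan(sqrt(2)/4).
Integral = F(11/2) - F(1/2) = -10 - 2*sqrt(2)*atan(sqrt(2)/4) - log(9/4)/3 + log(129/4)/3 + 2*sqrt(2)*atan(11*sqrt(2)/4).

Antiderivative: F(t) = -2*t + log(t**2 + 2)/3 + 2*sqrt(2)*atan(sqrt(2)*t/2); value = -10 - 2*sqrt(2)*atan(sqrt(2)/4) - log(9/4)/3 + log(129/4)/3 + 2*sqrt(2)*atan(11*sqrt(2)/4)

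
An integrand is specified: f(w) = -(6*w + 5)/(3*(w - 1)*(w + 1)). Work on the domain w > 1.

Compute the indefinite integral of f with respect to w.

F(w) = -11*log(w - 1)/6 - log(w + 1)/6 + C

Factor the denominator (3*(w - 1)*(w + 1)) and decompose: f = -1/(6*(w + 1)) - 11/(6*(w - 1)); each piece integrates to a log, atan, or power term.
Check: d/dw[-11*log(w - 1)/6 - log(w + 1)/6] = (-6*w - 5)/(3*w**2 - 3), which equals f(w).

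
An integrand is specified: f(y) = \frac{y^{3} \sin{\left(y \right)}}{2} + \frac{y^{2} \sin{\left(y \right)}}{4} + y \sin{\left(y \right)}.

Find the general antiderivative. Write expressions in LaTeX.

F(y) = - \frac{2 y^{3} \cos{\left(y \right)} - 6 y^{2} \sin{\left(y \right)} + y^{2} \cos{\left(y \right)} - 2 y \sin{\left(y \right)} - 8 y \cos{\left(y \right)} + 8 \sin{\left(y \right)} - 2 \cos{\left(y \right)}}{4} + C

Integrate term by term and add the pieces.
Check: d/dy[- \frac{2 y^{3} \cos{\left(y \right)} - 6 y^{2} \sin{\left(y \right)} + y^{2} \cos{\left(y \right)} - 2 y \sin{\left(y \right)} - 8 y \cos{\left(y \right)} + 8 \sin{\left(y \right)} - 2 \cos{\left(y \right)}}{4}] = \frac{y^{3} \sin{\left(y \right)}}{2} + \frac{y^{2} \sin{\left(y \right)}}{4} + y \sin{\left(y \right)} = f(y).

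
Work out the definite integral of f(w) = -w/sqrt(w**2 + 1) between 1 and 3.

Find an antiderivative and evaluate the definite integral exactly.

Antiderivative: F(w) = -sqrt(w**2 + 1); value = -sqrt(10) + sqrt(2)

f matches the chain-rule pattern g'(h)*h' with inner function h(w) = w**2 + 1; substituting u = h(w) collapses the integral.
F(w) = -sqrt(w**2 + 1) is an antiderivative of f.
Check: d/dw[-sqrt(w**2 + 1)] = -w/sqrt(w**2 + 1) = f(w).
F(3) = -sqrt(10); F(1) = -sqrt(2).
Integral = F(3) - F(1) = -sqrt(10) + sqrt(2).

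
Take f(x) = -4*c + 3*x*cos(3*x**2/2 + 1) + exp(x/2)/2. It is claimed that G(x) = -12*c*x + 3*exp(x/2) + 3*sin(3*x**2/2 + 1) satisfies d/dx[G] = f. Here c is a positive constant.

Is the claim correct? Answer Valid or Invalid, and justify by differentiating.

d/dx[G] = -12*c + 9*x*cos(3*x**2/2 + 1) + 3*exp(x/2)/2
d/dx[G] - f(x) = -8*c + 6*x*cos(3*x**2/2 + 1) + exp(x/2) != 0.

Invalid: d/dx[G] - f = -8*c + 6*x*cos(3*x**2/2 + 1) + exp(x/2), which is not 0.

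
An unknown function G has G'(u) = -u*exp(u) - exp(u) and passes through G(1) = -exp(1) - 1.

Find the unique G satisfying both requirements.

G'(u) has the shape v'r + vr' for v = -u and r = exp(u) — it is the derivative of the product v*r.
A general antiderivative is -u*exp(u) + C.
The condition gives C = -exp(1) - 1 - (-exp(1)) = -1.
So G(u) = -u*exp(u) - 1.
Check: d/du[-u*exp(u) - 1] = -u*exp(u) - exp(u) = G'(u).

G(u) = -u*exp(u) - 1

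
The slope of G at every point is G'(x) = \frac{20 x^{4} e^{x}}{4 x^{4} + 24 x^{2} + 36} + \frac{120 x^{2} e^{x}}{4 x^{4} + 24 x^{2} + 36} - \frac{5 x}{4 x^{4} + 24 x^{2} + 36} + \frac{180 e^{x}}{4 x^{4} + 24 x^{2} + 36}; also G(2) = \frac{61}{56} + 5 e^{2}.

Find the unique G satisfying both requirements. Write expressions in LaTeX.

G(x) = \frac{40 x^{2} e^{x} + 8 x^{2} + 120 e^{x} + 29}{8 x^{2} + 24}

The integrand splits into summands that can be handled one at a time.
A general antiderivative is 5 e^{x} + \frac{5}{4 \left(2 x^{2} + 6\right)} + C.
The condition gives C = \frac{61}{56} + 5 e^{2} - (\frac{5}{56} + 5 e^{2}) = 1.
So G(x) = \frac{40 x^{2} e^{x} + 8 x^{2} + 120 e^{x} + 29}{8 x^{2} + 24}.
Check: d/dx[\frac{40 x^{2} e^{x} + 8 x^{2} + 120 e^{x} + 29}{8 x^{2} + 24}] = \frac{20 x^{4} e^{x} + 120 x^{2} e^{x} - 5 x + 180 e^{x}}{4 x^{4} + 24 x^{2} + 36}, which equals G'(x).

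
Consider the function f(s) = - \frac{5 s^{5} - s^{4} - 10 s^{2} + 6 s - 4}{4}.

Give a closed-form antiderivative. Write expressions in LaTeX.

A first test for any F(s): its s-derivative must equal f(s) identically.
Check: d/ds[- \frac{5 s^{6}}{24} + \frac{s^{5}}{20} + \frac{5 s^{3}}{6} - \frac{3 s^{2}}{4} + s] = - \frac{5 s^{5}}{4} + \frac{s^{4}}{4} + \frac{5 s^{2}}{2} - \frac{3 s}{2} + 1, which equals f(s).

An antiderivative is F(s) = - \frac{5 s^{6}}{24} + \frac{s^{5}}{20} + \frac{5 s^{3}}{6} - \frac{3 s^{2}}{4} + s.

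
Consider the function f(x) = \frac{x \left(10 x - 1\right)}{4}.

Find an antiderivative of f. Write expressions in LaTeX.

An antiderivative is F(x) = \frac{x^{2} \left(20 x - 3\right)}{24}.

A first test for any F(x): its x-derivative must equal f(x) identically.
Check: d/dx[\frac{x^{2} \left(20 x - 3\right)}{24}] = \frac{5 x^{2}}{2} - \frac{x}{4}, which equals f(x).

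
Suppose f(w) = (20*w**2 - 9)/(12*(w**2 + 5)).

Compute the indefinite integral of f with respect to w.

A first test for any F(w): its w-derivative must equal f(w) identically.
Check: d/dw[(100*w - 109*sqrt(5)*atan(sqrt(5)*w/5))/60] = (20*w**2 - 9)/(12*w**2 + 60), which equals f(w).

F(w) = (100*w - 109*sqrt(5)*atan(sqrt(5)*w/5))/60 + C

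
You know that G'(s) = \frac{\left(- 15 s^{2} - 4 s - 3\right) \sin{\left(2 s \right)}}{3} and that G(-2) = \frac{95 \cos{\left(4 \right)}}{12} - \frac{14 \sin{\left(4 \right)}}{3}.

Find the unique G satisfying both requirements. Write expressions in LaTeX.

Whatever form G(s) takes, its d/ds must return the stated G'(s).
A general antiderivative is \frac{5 s^{2} \cos{\left(2 s \right)}}{2} - \frac{5 s \sin{\left(2 s \right)}}{2} + \frac{2 s \cos{\left(2 s \right)}}{3} - \frac{\sin{\left(2 s \right)}}{3} - \frac{3 \cos{\left(2 s \right)}}{4} + C.
The condition gives C = \frac{95 \cos{\left(4 \right)}}{12} - \frac{14 \sin{\left(4 \right)}}{3} - (\frac{95 \cos{\left(4 \right)}}{12} - \frac{14 \sin{\left(4 \right)}}{3}) = 0.
So G(s) = \frac{5 s^{2} \cos{\left(2 s \right)}}{2} - \frac{5 s \sin{\left(2 s \right)}}{2} + \frac{2 s \cos{\left(2 s \right)}}{3} - \frac{\sin{\left(2 s \right)}}{3} - \frac{3 \cos{\left(2 s \right)}}{4}.
Check: d/ds[\frac{5 s^{2} \cos{\left(2 s \right)}}{2} - \frac{5 s \sin{\left(2 s \right)}}{2} + \frac{2 s \cos{\left(2 s \right)}}{3} - \frac{\sin{\left(2 s \right)}}{3} - \frac{3 \cos{\left(2 s \right)}}{4}] = - 5 s^{2} \sin{\left(2 s \right)} - \frac{4 s \sin{\left(2 s \right)}}{3} - \sin{\left(2 s \right)}, which equals G'(s).

G(s) = \frac{5 s^{2} \cos{\left(2 s \right)}}{2} - \frac{5 s \sin{\left(2 s \right)}}{2} + \frac{2 s \cos{\left(2 s \right)}}{3} - \frac{\sin{\left(2 s \right)}}{3} - \frac{3 \cos{\left(2 s \right)}}{4}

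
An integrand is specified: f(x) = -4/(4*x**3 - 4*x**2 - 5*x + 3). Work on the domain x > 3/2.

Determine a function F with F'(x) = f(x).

An antiderivative is F(x) = -2*log(x - 3/2)/5 + 2*log(x - 1/2)/3 - 4*log(x + 1)/15.

The denominator factors as (x + 1)*(2*x - 3)*(2*x - 1); partial fractions split f into directly integrable pieces: 4/(3*(2*x - 1)) - 4/(5*(2*x - 3)) - 4/(15*(x + 1)).
Check: d/dx[-2*log(x - 3/2)/5 + 2*log(x - 1/2)/3 - 4*log(x + 1)/15] = -4/(4*x**3 - 4*x**2 - 5*x + 3) = f(x).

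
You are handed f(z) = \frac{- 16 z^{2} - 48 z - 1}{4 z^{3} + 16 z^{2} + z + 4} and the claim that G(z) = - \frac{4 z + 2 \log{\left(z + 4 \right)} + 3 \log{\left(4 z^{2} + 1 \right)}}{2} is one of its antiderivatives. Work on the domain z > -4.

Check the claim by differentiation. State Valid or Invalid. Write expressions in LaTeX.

Invalid: d/dz[G] - f = -2, which is not 0.

d/dz[G] = \frac{- 8 z^{3} - 48 z^{2} - 50 z - 9}{4 z^{3} + 16 z^{2} + z + 4}
d/dz[G] - f(z) = -2 != 0.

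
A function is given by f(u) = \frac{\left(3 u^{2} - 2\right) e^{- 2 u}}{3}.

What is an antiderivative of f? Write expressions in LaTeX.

Recognize the product-rule pattern: f = v'r + vr' with v = - \frac{u^{2}}{2} - \frac{u}{2} + \frac{1}{12}, r = e^{- 2 u}, so integration by parts undoes it.
Check: d/du[\frac{\left(- 6 u^{2} - 6 u + 1\right) e^{- 2 u}}{12}] = \frac{\left(3 u^{2} - 2\right) e^{- 2 u}}{3} = f(u).

An antiderivative is F(u) = \frac{\left(- 6 u^{2} - 6 u + 1\right) e^{- 2 u}}{12}.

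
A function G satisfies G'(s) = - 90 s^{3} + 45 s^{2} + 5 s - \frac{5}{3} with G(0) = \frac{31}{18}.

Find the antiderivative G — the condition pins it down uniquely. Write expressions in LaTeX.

G'(s) matches the chain-rule pattern g'(h)*h' with inner function h(s) = 3 s^{2} - s - \frac{1}{3}; substituting u = h(s) collapses the integral.
A general antiderivative is - \frac{5 \left(3 s^{2} - s - \frac{1}{3}\right)^{2}}{2} + C.
The condition gives C = \frac{31}{18} - (- \frac{5}{18}) = 2.
So G(s) = - \frac{405 s^{4} - 270 s^{3} - 45 s^{2} + 30 s - 31}{18}.
Check: d/ds[- \frac{405 s^{4} - 270 s^{3} - 45 s^{2} + 30 s - 31}{18}] = - 90 s^{3} + 45 s^{2} + 5 s - \frac{5}{3} = G'(s).

G(s) = - \frac{405 s^{4} - 270 s^{3} - 45 s^{2} + 30 s - 31}{18}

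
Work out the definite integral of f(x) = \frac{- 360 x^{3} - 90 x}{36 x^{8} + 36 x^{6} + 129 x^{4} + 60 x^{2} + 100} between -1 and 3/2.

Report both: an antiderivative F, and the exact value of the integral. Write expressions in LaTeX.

The substitution u = x^{4} + \frac{x^{2}}{2} + \frac{5}{3} works: f is exactly (dF/du)*(du/dx) for that inner function.
F(x) = \frac{15}{6 x^{4} + 3 x^{2} + 10} is an antiderivative of f.
Check: d/dx[\frac{15}{6 x^{4} + 3 x^{2} + 10}] = \frac{- 360 x^{3} - 90 x}{36 x^{8} + 36 x^{6} + 129 x^{4} + 60 x^{2} + 100} = f(x).
F(3/2) = \frac{120}{377}; F(-1) = \frac{15}{19}.
Integral = F(3/2) - F(-1) = - \frac{3375}{7163}.

Antiderivative: F(x) = \frac{15}{6 x^{4} + 3 x^{2} + 10}; value = - \frac{3375}{7163}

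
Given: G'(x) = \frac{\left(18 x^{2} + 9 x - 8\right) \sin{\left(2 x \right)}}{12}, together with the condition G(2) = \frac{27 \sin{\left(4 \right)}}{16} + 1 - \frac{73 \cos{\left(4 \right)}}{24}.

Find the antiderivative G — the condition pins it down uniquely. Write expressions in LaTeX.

G(x) = - \frac{3 x^{2} \cos{\left(2 x \right)}}{4} + \frac{3 x \sin{\left(2 x \right)}}{4} - \frac{3 x \cos{\left(2 x \right)}}{8} + \frac{3 \sin{\left(2 x \right)}}{16} + \frac{17 \cos{\left(2 x \right)}}{24} + 1

Recover the given G'(x) by differentiating a candidate G(x); any mismatch rules it out.
A general antiderivative is - \frac{3 x^{2} \cos{\left(2 x \right)}}{4} + \frac{3 x \sin{\left(2 x \right)}}{4} - \frac{3 x \cos{\left(2 x \right)}}{8} + \frac{3 \sin{\left(2 x \right)}}{16} + \frac{17 \cos{\left(2 x \right)}}{24} + C.
The condition gives C = \frac{27 \sin{\left(4 \right)}}{16} + 1 - \frac{73 \cos{\left(4 \right)}}{24} - (\frac{27 \sin{\left(4 \right)}}{16} - \frac{73 \cos{\left(4 \right)}}{24}) = 1.
So G(x) = - \frac{3 x^{2} \cos{\left(2 x \right)}}{4} + \frac{3 x \sin{\left(2 x \right)}}{4} - \frac{3 x \cos{\left(2 x \right)}}{8} + \frac{3 \sin{\left(2 x \right)}}{16} + \frac{17 \cos{\left(2 x \right)}}{24} + 1.
Check: d/dx[- \frac{3 x^{2} \cos{\left(2 x \right)}}{4} + \frac{3 x \sin{\left(2 x \right)}}{4} - \frac{3 x \cos{\left(2 x \right)}}{8} + \frac{3 \sin{\left(2 x \right)}}{16} + \frac{17 \cos{\left(2 x \right)}}{24} + 1] = \frac{3 x^{2} \sin{\left(2 x \right)}}{2} + \frac{3 x \sin{\left(2 x \right)}}{4} - \frac{2 \sin{\left(2 x \right)}}{3}, which equals G'(x).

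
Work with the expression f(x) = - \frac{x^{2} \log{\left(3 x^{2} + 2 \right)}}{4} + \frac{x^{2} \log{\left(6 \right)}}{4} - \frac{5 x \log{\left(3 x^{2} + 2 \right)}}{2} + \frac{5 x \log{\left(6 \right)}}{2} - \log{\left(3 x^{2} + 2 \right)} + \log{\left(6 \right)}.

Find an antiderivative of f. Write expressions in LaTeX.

Integrate term by term and add the pieces.
Check: d/dx[- \frac{x^{3} \log{\left(3 x^{2} + 2 \right)}}{12} + \frac{x^{3}}{18} + \frac{x^{3} \log{\left(6 \right)}}{12} - \frac{5 x^{2} \log{\left(3 x^{2} + 2 \right)}}{4} + \frac{5 x^{2}}{4} + \frac{5 x^{2} \log{\left(6 \right)}}{4} - x \log{\left(3 x^{2} + 2 \right)} + x \log{\left(6 \right)} + \frac{17 x}{9} - \frac{5 \log{\left(x^{2} + \frac{2}{3} \right)}}{6} - \frac{17 \sqrt{6} \operatorname{atan}{\left(\frac{\sqrt{6} x}{2} \right)}}{27}] = - \frac{x^{2} \log{\left(3 x^{2} + 2 \right)}}{4} + \frac{x^{2} \log{\left(6 \right)}}{4} - \frac{5 x \log{\left(3 x^{2} + 2 \right)}}{2} + \frac{5 x \log{\left(6 \right)}}{2} - \log{\left(3 x^{2} + 2 \right)} + \log{\left(6 \right)} = f(x).

An antiderivative is F(x) = - \frac{x^{3} \log{\left(3 x^{2} + 2 \right)}}{12} + \frac{x^{3}}{18} + \frac{x^{3} \log{\left(6 \right)}}{12} - \frac{5 x^{2} \log{\left(3 x^{2} + 2 \right)}}{4} + \frac{5 x^{2}}{4} + \frac{5 x^{2} \log{\left(6 \right)}}{4} - x \log{\left(3 x^{2} + 2 \right)} + x \log{\left(6 \right)} + \frac{17 x}{9} - \frac{5 \log{\left(x^{2} + \frac{2}{3} \right)}}{6} - \frac{17 \sqrt{6} \operatorname{atan}{\left(\frac{\sqrt{6} x}{2} \right)}}{27}.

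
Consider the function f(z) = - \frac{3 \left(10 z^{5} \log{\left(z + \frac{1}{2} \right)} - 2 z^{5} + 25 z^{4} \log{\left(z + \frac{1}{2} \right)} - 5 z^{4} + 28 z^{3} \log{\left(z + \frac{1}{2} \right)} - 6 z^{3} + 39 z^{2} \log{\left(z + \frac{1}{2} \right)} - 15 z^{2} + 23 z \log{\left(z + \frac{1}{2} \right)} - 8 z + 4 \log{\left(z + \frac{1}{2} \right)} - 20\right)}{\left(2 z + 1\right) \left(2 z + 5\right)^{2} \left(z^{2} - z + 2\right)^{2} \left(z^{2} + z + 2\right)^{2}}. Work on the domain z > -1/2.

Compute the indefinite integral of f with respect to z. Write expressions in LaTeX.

Any candidate F(z) must reproduce f(z) exactly when differentiated.
Check: d/dz[\frac{3 \log{\left(z + \frac{1}{2} \right)}}{2 \left(2 z + 5\right) \left(z^{2} - z + 2\right) \left(z^{2} + z + 2\right)}] = \frac{- 30 z^{5} \log{\left(z + \frac{1}{2} \right)} + 6 z^{5} - 75 z^{4} \log{\left(z + \frac{1}{2} \right)} + 15 z^{4} - 84 z^{3} \log{\left(z + \frac{1}{2} \right)} + 18 z^{3} - 117 z^{2} \log{\left(z + \frac{1}{2} \right)} + 45 z^{2} - 69 z \log{\left(z + \frac{1}{2} \right)} + 24 z - 12 \log{\left(z + \frac{1}{2} \right)} + 60}{8 z^{11} + 44 z^{10} + 118 z^{9} + 289 z^{8} + 556 z^{7} + 898 z^{6} + 1382 z^{5} + 1481 z^{4} + 1808 z^{3} + 1304 z^{2} + 1120 z + 400}, which equals f(z).

F(z) = \frac{3 \log{\left(z + \frac{1}{2} \right)}}{2 \left(2 z + 5\right) \left(z^{2} - z + 2\right) \left(z^{2} + z + 2\right)} + C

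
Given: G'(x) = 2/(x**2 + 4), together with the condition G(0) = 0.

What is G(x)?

A first test for any G(x): its x-derivative must equal the given G'(x).
A general antiderivative is atan(x/2) + C.
The condition gives C = 0 - (0) = 0.
So G(x) = atan(x/2).
Check: d/dx[atan(x/2)] = 2/(x**2 + 4) = G'(x).

G(x) = atan(x/2)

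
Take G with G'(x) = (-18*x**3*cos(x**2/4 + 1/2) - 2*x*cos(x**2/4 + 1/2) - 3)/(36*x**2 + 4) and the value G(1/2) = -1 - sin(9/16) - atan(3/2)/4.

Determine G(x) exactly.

Since d/dx undoes antidifferentiation here, G(x) must give back the stated G'(x).
A general antiderivative is -sin(x**2/4 + 1/2) - atan(3*x)/4 + C.
The condition gives C = -1 - sin(9/16) - atan(3/2)/4 - (-sin(9/16) - atan(3/2)/4) = -1.
So G(x) = -sin(x**2/4 + 1/2) - atan(3*x)/4 - 1.
Check: d/dx[-sin(x**2/4 + 1/2) - atan(3*x)/4 - 1] = (-18*x**3*cos(x**2/4 + 1/2) - 2*x*cos(x**2/4 + 1/2) - 3)/(36*x**2 + 4) = G'(x).

G(x) = -sin(x**2/4 + 1/2) - atan(3*x)/4 - 1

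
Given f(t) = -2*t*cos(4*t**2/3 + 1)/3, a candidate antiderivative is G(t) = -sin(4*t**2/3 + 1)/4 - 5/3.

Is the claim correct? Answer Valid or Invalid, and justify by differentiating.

Valid - the claim checks out under differentiation.

d/dt[G] = -2*t*cos(4*t**2/3 + 1)/3
This equals f(t) exactly, so the claim holds.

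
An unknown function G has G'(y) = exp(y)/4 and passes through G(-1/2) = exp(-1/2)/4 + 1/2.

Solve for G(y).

Recover the given G'(y) by differentiating a candidate G(y); any mismatch rules it out.
A general antiderivative is exp(y)/4 + C.
The condition gives C = exp(-1/2)/4 + 1/2 - (exp(-1/2)/4) = 1/2.
So G(y) = exp(y)/4 + 1/2.
Check: d/dy[exp(y)/4 + 1/2] = exp(y)/4 = G'(y).

G(y) = exp(y)/4 + 1/2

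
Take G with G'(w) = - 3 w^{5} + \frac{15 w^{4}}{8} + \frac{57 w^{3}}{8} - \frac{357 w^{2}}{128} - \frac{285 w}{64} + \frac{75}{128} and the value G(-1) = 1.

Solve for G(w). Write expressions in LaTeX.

G(w) = 1 - \frac{\left(w^{2} - \frac{w}{4} - \frac{5}{4}\right)^{3}}{2}

The substitution u = w^{2} - \frac{w}{4} - \frac{5}{4} works: G'(w) is exactly (dG/du)*(du/dw) for that inner function.
A general antiderivative is - \frac{\left(w^{2} - \frac{w}{4} - \frac{5}{4}\right)^{3}}{2} + C.
The condition gives C = 1 - (0) = 1.
So G(w) = 1 - \frac{\left(w^{2} - \frac{w}{4} - \frac{5}{4}\right)^{3}}{2}.
Check: d/dw[1 - \frac{\left(w^{2} - \frac{w}{4} - \frac{5}{4}\right)^{3}}{2}] = - 3 w^{5} + \frac{15 w^{4}}{8} + \frac{57 w^{3}}{8} - \frac{357 w^{2}}{128} - \frac{285 w}{64} + \frac{75}{128} = G'(w).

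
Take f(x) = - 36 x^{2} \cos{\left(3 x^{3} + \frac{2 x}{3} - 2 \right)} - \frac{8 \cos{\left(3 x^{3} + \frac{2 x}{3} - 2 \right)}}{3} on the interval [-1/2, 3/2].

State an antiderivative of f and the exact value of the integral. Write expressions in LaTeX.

The substitution u = 3 x^{3} + \frac{2 x}{3} - 2 works: f is exactly (dF/du)*(du/dx) for that inner function.
F(x) = - 4 \sin{\left(3 x^{3} + \frac{2 x}{3} - 2 \right)} is an antiderivative of f.
Check: d/dx[- 4 \sin{\left(3 x^{3} + \frac{2 x}{3} - 2 \right)}] = - 36 x^{2} \cos{\left(3 x^{3} + \frac{2 x}{3} - 2 \right)} - \frac{8 \cos{\left(3 x^{3} + \frac{2 x}{3} - 2 \right)}}{3} = f(x).
F(3/2) = - 4 \sin{\left(\frac{73}{8} \right)}; F(-1/2) = 4 \sin{\left(\frac{65}{24} \right)}.
Integral = F(3/2) - F(-1/2) = - 4 \sin{\left(\frac{65}{24} \right)} - 4 \sin{\left(\frac{73}{8} \right)}.

Antiderivative: F(x) = - 4 \sin{\left(3 x^{3} + \frac{2 x}{3} - 2 \right)}; value = - 4 \sin{\left(\frac{65}{24} \right)} - 4 \sin{\left(\frac{73}{8} \right)}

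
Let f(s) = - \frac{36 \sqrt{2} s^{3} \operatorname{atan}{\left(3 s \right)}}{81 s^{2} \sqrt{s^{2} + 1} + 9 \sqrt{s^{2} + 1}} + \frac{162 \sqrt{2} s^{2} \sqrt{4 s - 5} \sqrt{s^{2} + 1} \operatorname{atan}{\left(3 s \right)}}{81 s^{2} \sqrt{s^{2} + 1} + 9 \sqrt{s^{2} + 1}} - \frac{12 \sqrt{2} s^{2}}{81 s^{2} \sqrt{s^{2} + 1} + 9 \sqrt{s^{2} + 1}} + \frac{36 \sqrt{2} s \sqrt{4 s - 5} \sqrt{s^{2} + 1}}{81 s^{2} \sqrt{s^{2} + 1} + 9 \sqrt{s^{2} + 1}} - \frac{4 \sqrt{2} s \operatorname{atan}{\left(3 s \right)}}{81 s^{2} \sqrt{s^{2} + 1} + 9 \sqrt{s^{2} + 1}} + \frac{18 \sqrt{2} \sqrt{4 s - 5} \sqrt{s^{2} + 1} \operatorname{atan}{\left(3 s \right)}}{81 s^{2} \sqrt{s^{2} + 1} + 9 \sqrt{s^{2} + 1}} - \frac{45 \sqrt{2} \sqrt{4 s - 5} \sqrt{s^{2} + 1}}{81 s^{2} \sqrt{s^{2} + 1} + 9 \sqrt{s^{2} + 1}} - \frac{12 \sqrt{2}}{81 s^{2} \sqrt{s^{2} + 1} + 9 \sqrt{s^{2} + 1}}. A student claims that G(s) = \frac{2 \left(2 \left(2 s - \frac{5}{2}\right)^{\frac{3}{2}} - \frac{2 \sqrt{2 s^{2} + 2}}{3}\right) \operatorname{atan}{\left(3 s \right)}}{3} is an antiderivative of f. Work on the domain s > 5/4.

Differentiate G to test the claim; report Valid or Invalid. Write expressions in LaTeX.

Valid - the claim checks out under differentiation.

d/ds[G] = \frac{- 36 \sqrt{2} s^{3} \operatorname{atan}{\left(3 s \right)} + 162 \sqrt{2} s^{2} \sqrt{4 s - 5} \sqrt{s^{2} + 1} \operatorname{atan}{\left(3 s \right)} - 12 \sqrt{2} s^{2} + 36 \sqrt{2} s \sqrt{4 s - 5} \sqrt{s^{2} + 1} - 4 \sqrt{2} s \operatorname{atan}{\left(3 s \right)} + 18 \sqrt{2} \sqrt{4 s - 5} \sqrt{s^{2} + 1} \operatorname{atan}{\left(3 s \right)} - 45 \sqrt{2} \sqrt{4 s - 5} \sqrt{s^{2} + 1} - 12 \sqrt{2}}{81 s^{2} \sqrt{s^{2} + 1} + 9 \sqrt{s^{2} + 1}}
This equals f(s) exactly, so the claim holds.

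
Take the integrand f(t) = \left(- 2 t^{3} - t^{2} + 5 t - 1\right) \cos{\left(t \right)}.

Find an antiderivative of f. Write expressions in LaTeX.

Check any antiderivative F(t) by computing F'(t) and comparing it with f(t).
Check: d/dt[- 2 t^{3} \sin{\left(t \right)} - t^{2} \sin{\left(t \right)} - 6 t^{2} \cos{\left(t \right)} + 17 t \sin{\left(t \right)} - 2 t \cos{\left(t \right)} + \sin{\left(t \right)} + 17 \cos{\left(t \right)}] = - 2 t^{3} \cos{\left(t \right)} - t^{2} \cos{\left(t \right)} + 5 t \cos{\left(t \right)} - \cos{\left(t \right)}, which equals f(t).

An antiderivative is F(t) = - 2 t^{3} \sin{\left(t \right)} - t^{2} \sin{\left(t \right)} - 6 t^{2} \cos{\left(t \right)} + 17 t \sin{\left(t \right)} - 2 t \cos{\left(t \right)} + \sin{\left(t \right)} + 17 \cos{\left(t \right)}.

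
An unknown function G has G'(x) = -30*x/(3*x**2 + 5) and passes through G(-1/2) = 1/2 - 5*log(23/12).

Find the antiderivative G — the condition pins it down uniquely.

The substitution u = x**2 + 5/3 works: G'(x) is exactly (dG/du)*(du/dx) for that inner function.
A general antiderivative is -5*log(x**2 + 5/3) + C.
The condition gives C = 1/2 - 5*log(23/12) - (-5*log(23/12)) = 1/2.
So G(x) = (1 - 10*log(x**2 + 5/3))/2.
Check: d/dx[(1 - 10*log(x**2 + 5/3))/2] = -30*x/(3*x**2 + 5) = G'(x).

G(x) = (1 - 10*log(x**2 + 5/3))/2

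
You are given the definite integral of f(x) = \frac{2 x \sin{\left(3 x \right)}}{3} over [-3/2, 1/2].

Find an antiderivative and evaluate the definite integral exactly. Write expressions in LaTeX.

A candidate is checked by its d/dx: the result must match f(x).
F(x) = - \frac{2 x \cos{\left(3 x \right)}}{9} + \frac{2 \sin{\left(3 x \right)}}{27} is an antiderivative of f.
Check: d/dx[- \frac{2 x \cos{\left(3 x \right)}}{9} + \frac{2 \sin{\left(3 x \right)}}{27}] = \frac{2 x \sin{\left(3 x \right)}}{3} = f(x).
F(1/2) = - \frac{\cos{\left(\frac{3}{2} \right)}}{9} + \frac{2 \sin{\left(\frac{3}{2} \right)}}{27}; F(-3/2) = \frac{\cos{\left(\frac{9}{2} \right)}}{3} - \frac{2 \sin{\left(\frac{9}{2} \right)}}{27}.
Integral = F(1/2) - F(-3/2) = \frac{2 \sin{\left(\frac{9}{2} \right)}}{27} - \frac{\cos{\left(\frac{3}{2} \right)}}{9} - \frac{\cos{\left(\frac{9}{2} \right)}}{3} + \frac{2 \sin{\left(\frac{3}{2} \right)}}{27}.

Antiderivative: F(x) = - \frac{2 x \cos{\left(3 x \right)}}{9} + \frac{2 \sin{\left(3 x \right)}}{27}; value = \frac{2 \sin{\left(\frac{9}{2} \right)}}{27} - \frac{\cos{\left(\frac{3}{2} \right)}}{9} - \frac{\cos{\left(\frac{9}{2} \right)}}{3} + \frac{2 \sin{\left(\frac{3}{2} \right)}}{27}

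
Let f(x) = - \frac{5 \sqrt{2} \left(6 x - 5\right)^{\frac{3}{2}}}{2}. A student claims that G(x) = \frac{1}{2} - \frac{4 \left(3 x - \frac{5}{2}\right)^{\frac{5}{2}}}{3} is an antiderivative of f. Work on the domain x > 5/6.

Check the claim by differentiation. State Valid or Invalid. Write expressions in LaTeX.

Valid: G'(x) = f(x).

d/dx[G] = \frac{\sqrt{2} \left(- 30 x \sqrt{6 x - 5} + 25 \sqrt{6 x - 5}\right)}{2}
This equals f(x) exactly, so the claim holds.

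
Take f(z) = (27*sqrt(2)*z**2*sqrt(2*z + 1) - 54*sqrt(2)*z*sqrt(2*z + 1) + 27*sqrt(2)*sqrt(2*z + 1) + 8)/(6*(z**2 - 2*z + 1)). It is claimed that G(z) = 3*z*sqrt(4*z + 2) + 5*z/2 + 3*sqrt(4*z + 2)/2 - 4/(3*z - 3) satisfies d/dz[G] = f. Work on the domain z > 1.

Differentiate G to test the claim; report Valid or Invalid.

Invalid: d/dz[G] - f = 5/2, which is not 0.

d/dz[G] = (54*sqrt(2)*z**3 + 15*z**2*sqrt(2*z + 1) - 81*sqrt(2)*z**2 - 30*z*sqrt(2*z + 1) + 23*sqrt(2*z + 1) + 27*sqrt(2))/(6*z**2*sqrt(2*z + 1) - 12*z*sqrt(2*z + 1) + 6*sqrt(2*z + 1))
d/dz[G] - f(z) = 5/2 != 0.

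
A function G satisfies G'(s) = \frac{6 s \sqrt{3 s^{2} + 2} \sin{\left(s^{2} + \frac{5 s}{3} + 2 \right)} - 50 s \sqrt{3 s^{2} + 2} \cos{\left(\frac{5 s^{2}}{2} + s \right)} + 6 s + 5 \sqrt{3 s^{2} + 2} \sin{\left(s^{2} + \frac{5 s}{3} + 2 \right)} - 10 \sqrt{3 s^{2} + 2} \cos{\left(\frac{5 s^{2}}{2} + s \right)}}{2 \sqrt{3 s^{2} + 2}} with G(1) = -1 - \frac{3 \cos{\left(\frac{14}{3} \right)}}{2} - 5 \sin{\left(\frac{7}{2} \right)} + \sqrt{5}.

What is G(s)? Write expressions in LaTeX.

For G(s) to be correct, d/ds[G] must agree with the stated G'(s) identically.
A general antiderivative is \sqrt{3 s^{2} + 2} - 5 \sin{\left(\frac{5 s^{2}}{2} + s \right)} - \frac{3 \cos{\left(s^{2} + \frac{5 s}{3} + 2 \right)}}{2} + C.
The condition gives C = -1 - \frac{3 \cos{\left(\frac{14}{3} \right)}}{2} - 5 \sin{\left(\frac{7}{2} \right)} + \sqrt{5} - (- \frac{3 \cos{\left(\frac{14}{3} \right)}}{2} - 5 \sin{\left(\frac{7}{2} \right)} + \sqrt{5}) = -1.
So G(s) = \sqrt{3 s^{2} + 2} - 5 \sin{\left(\frac{5 s^{2}}{2} + s \right)} - \frac{3 \cos{\left(s^{2} + \frac{5 s}{3} + 2 \right)}}{2} - 1.
Check: d/ds[\sqrt{3 s^{2} + 2} - 5 \sin{\left(\frac{5 s^{2}}{2} + s \right)} - \frac{3 \cos{\left(s^{2} + \frac{5 s}{3} + 2 \right)}}{2} - 1] = \frac{6 s \sqrt{3 s^{2} + 2} \sin{\left(s^{2} + \frac{5 s}{3} + 2 \right)} - 50 s \sqrt{3 s^{2} + 2} \cos{\left(\frac{5 s^{2}}{2} + s \right)} + 6 s + 5 \sqrt{3 s^{2} + 2} \sin{\left(s^{2} + \frac{5 s}{3} + 2 \right)} - 10 \sqrt{3 s^{2} + 2} \cos{\left(\frac{5 s^{2}}{2} + s \right)}}{2 \sqrt{3 s^{2} + 2}} = G'(s).

G(s) = \sqrt{3 s^{2} + 2} - 5 \sin{\left(\frac{5 s^{2}}{2} + s \right)} - \frac{3 \cos{\left(s^{2} + \frac{5 s}{3} + 2 \right)}}{2} - 1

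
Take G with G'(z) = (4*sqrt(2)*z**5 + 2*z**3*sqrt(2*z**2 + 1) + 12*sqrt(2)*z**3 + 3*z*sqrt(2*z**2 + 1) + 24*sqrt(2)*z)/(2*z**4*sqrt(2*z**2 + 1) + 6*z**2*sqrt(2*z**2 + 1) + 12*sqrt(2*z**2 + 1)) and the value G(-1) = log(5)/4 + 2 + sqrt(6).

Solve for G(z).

Differentiate the proposed G(z) back; it has to land on the given G'(z).
A general antiderivative is sqrt(4*z**2 + 2) + log(z**4/2 + 3*z**2/2 + 3)/4 + C.
The condition gives C = log(5)/4 + 2 + sqrt(6) - (log(5)/4 + sqrt(6)) = 2.
So G(z) = sqrt(2)*sqrt(2*z**2 + 1) + log(z**4/2 + 3*z**2/2 + 3)/4 + 2.
Check: d/dz[sqrt(2)*sqrt(2*z**2 + 1) + log(z**4/2 + 3*z**2/2 + 3)/4 + 2] = (4*sqrt(2)*z**5 + 2*z**3*sqrt(2*z**2 + 1) + 12*sqrt(2)*z**3 + 3*z*sqrt(2*z**2 + 1) + 24*sqrt(2)*z)/(2*z**4*sqrt(2*z**2 + 1) + 6*z**2*sqrt(2*z**2 + 1) + 12*sqrt(2*z**2 + 1)) = G'(z).

G(z) = sqrt(2)*sqrt(2*z**2 + 1) + log(z**4/2 + 3*z**2/2 + 3)/4 + 2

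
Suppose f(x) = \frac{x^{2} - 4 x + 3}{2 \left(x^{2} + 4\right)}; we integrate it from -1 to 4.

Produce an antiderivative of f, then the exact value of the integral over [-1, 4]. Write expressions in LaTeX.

Differentiate the proposed F(x) back; it has to land on f(x) exactly.
F(x) = \frac{x}{2} - \log{\left(x^{2} + 4 \right)} - \frac{\operatorname{atan}{\left(\frac{x}{2} \right)}}{4} is an antiderivative of f.
Check: d/dx[\frac{x}{2} - \log{\left(x^{2} + 4 \right)} - \frac{\operatorname{atan}{\left(\frac{x}{2} \right)}}{4}] = \frac{x^{2} - 4 x + 3}{2 x^{2} + 8}, which equals f(x).
F(4) = - \log{\left(20 \right)} - \frac{\operatorname{atan}{\left(2 \right)}}{4} + 2; F(-1) = - \log{\left(5 \right)} - \frac{1}{2} + \frac{\operatorname{atan}{\left(\frac{1}{2} \right)}}{4}.
Integral = F(4) - F(-1) = - \log{\left(20 \right)} - \frac{\operatorname{atan}{\left(2 \right)}}{4} - \frac{\operatorname{atan}{\left(\frac{1}{2} \right)}}{4} + \log{\left(5 \right)} + \frac{5}{2}.

Antiderivative: F(x) = \frac{x}{2} - \log{\left(x^{2} + 4 \right)} - \frac{\operatorname{atan}{\left(\frac{x}{2} \right)}}{4}; value = - \log{\left(20 \right)} - \frac{\operatorname{atan}{\left(2 \right)}}{4} - \frac{\operatorname{atan}{\left(\frac{1}{2} \right)}}{4} + \log{\left(5 \right)} + \frac{5}{2}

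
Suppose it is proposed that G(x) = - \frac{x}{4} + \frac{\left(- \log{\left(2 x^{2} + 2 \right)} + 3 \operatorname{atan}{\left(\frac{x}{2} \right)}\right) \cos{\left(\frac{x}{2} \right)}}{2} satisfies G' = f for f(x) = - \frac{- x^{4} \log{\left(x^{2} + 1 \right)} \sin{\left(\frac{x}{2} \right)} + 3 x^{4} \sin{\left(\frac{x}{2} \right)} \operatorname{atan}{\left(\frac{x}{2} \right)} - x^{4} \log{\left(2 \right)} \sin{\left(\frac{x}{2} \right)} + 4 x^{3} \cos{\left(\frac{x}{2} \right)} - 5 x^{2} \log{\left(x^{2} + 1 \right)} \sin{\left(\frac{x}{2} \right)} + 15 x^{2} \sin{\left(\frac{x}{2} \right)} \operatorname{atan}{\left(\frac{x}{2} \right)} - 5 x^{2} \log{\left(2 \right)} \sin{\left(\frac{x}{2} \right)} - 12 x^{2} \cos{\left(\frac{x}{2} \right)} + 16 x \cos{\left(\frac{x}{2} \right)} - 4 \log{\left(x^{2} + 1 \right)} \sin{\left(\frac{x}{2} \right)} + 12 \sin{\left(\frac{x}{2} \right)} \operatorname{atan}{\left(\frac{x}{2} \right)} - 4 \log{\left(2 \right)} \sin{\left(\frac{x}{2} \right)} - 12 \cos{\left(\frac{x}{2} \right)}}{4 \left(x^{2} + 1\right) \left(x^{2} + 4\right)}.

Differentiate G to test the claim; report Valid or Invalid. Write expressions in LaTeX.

Invalid: d/dx[G] - f = - \frac{1}{4}, which is not 0.

d/dx[G] = \frac{x^{4} \log{\left(x^{2} + 1 \right)} \sin{\left(\frac{x}{2} \right)} - 3 x^{4} \sin{\left(\frac{x}{2} \right)} \operatorname{atan}{\left(\frac{x}{2} \right)} + x^{4} \log{\left(2 \right)} \sin{\left(\frac{x}{2} \right)} - x^{4} - 4 x^{3} \cos{\left(\frac{x}{2} \right)} + 5 x^{2} \log{\left(x^{2} + 1 \right)} \sin{\left(\frac{x}{2} \right)} - 15 x^{2} \sin{\left(\frac{x}{2} \right)} \operatorname{atan}{\left(\frac{x}{2} \right)} + 5 x^{2} \log{\left(2 \right)} \sin{\left(\frac{x}{2} \right)} + 12 x^{2} \cos{\left(\frac{x}{2} \right)} - 5 x^{2} - 16 x \cos{\left(\frac{x}{2} \right)} + 4 \log{\left(x^{2} + 1 \right)} \sin{\left(\frac{x}{2} \right)} - 12 \sin{\left(\frac{x}{2} \right)} \operatorname{atan}{\left(\frac{x}{2} \right)} + 4 \log{\left(2 \right)} \sin{\left(\frac{x}{2} \right)} + 12 \cos{\left(\frac{x}{2} \right)} - 4}{4 x^{4} + 20 x^{2} + 16}
d/dx[G] - f(x) = - \frac{1}{4} != 0.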